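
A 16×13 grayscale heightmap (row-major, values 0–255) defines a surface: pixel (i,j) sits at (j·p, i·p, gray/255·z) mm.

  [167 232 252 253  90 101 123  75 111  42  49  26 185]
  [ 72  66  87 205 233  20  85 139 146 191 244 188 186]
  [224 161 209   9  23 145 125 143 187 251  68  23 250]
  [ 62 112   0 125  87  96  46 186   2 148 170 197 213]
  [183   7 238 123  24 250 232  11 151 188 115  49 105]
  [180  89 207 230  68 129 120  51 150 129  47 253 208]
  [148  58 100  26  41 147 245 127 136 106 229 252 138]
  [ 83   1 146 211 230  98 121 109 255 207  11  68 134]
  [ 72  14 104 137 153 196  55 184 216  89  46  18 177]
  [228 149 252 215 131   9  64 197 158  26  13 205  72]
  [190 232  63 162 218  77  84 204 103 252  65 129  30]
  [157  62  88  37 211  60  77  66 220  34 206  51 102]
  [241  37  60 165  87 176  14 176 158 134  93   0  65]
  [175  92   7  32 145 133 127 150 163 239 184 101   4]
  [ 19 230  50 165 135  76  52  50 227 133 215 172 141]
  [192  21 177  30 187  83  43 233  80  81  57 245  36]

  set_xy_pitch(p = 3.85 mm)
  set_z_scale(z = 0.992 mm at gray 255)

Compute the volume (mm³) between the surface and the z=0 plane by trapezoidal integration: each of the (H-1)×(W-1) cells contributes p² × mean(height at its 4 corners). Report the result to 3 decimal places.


1302.133

height_mm = gray/255 × 0.992; cell vol = 3.85² × mean(4 corners)
unit = 3.85² × 0.992 / (4×255) = 0.0144156 mm³ per gray-sum
row 0: Σ corner-gray over 12 cells = 6526  → 94.0763
row 1: Σ corner-gray over 12 cells = 6628  → 95.5466
row 2: Σ corner-gray over 12 cells = 5775  → 83.2501
row 3: Σ corner-gray over 12 cells = 5677  → 81.8374
row 4: Σ corner-gray over 12 cells = 6398  → 92.2311
row 5: Σ corner-gray over 12 cells = 6554  → 94.4799
row 6: Σ corner-gray over 12 cells = 6351  → 91.5535
row 7: Σ corner-gray over 12 cells = 5804  → 83.6682
row 8: Σ corner-gray over 12 cells = 5811  → 83.7691
row 9: Σ corner-gray over 12 cells = 6536  → 94.2204
row 10: Σ corner-gray over 12 cells = 5881  → 84.7782
row 11: Σ corner-gray over 12 cells = 4989  → 71.9195
row 12: Σ corner-gray over 12 cells = 5431  → 78.2912
row 13: Σ corner-gray over 12 cells = 6095  → 87.8631
row 14: Σ corner-gray over 12 cells = 5872  → 84.6484
Σ rows: total corner-gray = 90328  → 1302.1330 mm³


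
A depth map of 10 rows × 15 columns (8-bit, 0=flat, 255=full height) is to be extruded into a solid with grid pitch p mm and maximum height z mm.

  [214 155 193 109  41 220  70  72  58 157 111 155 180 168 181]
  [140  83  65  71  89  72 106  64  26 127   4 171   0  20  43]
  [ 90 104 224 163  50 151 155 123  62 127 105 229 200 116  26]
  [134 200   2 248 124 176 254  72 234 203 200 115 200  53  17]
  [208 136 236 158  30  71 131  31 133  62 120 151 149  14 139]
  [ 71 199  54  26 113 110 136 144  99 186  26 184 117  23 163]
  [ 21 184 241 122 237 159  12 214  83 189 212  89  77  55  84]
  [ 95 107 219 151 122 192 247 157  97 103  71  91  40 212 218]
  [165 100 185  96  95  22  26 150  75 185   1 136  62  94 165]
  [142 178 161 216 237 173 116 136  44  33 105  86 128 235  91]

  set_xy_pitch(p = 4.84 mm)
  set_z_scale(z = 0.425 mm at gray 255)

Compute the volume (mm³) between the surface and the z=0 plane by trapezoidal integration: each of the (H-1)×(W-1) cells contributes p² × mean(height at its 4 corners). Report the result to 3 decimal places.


599.383

height_mm = gray/255 × 0.425; cell vol = 4.84² × mean(4 corners)
unit = 4.84² × 0.425 / (4×255) = 0.00976067 mm³ per gray-sum
row 0: Σ corner-gray over 14 cells = 5752  → 56.1434
row 1: Σ corner-gray over 14 cells = 5713  → 55.7627
row 2: Σ corner-gray over 14 cells = 8047  → 78.5441
row 3: Σ corner-gray over 14 cells = 7504  → 73.2440
row 4: Σ corner-gray over 14 cells = 6259  → 61.0920
row 5: Σ corner-gray over 14 cells = 6921  → 67.5536
row 6: Σ corner-gray over 14 cells = 7784  → 75.9770
row 7: Σ corner-gray over 14 cells = 6715  → 65.5429
row 8: Σ corner-gray over 14 cells = 6713  → 65.5234
Σ rows: total corner-gray = 61408  → 599.3830 mm³


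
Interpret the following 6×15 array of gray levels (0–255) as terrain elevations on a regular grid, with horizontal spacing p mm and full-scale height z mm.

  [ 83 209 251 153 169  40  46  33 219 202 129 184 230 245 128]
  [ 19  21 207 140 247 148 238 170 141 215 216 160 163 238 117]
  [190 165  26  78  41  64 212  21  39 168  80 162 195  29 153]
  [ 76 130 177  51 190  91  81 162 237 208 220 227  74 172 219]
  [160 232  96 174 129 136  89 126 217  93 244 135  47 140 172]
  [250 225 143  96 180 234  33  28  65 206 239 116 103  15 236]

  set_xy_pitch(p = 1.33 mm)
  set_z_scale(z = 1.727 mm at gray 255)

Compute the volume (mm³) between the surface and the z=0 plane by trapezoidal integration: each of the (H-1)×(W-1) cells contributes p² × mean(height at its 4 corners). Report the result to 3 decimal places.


120.827

height_mm = gray/255 × 1.727; cell vol = 1.33² × mean(4 corners)
unit = 1.33² × 1.727 / (4×255) = 0.00299499 mm³ per gray-sum
row 0: Σ corner-gray over 14 cells = 9175  → 27.4790
row 1: Σ corner-gray over 14 cells = 7647  → 22.9027
row 2: Σ corner-gray over 14 cells = 7238  → 21.6777
row 3: Σ corner-gray over 14 cells = 8383  → 25.1070
row 4: Σ corner-gray over 14 cells = 7900  → 23.6604
Σ rows: total corner-gray = 40343  → 120.8269 mm³


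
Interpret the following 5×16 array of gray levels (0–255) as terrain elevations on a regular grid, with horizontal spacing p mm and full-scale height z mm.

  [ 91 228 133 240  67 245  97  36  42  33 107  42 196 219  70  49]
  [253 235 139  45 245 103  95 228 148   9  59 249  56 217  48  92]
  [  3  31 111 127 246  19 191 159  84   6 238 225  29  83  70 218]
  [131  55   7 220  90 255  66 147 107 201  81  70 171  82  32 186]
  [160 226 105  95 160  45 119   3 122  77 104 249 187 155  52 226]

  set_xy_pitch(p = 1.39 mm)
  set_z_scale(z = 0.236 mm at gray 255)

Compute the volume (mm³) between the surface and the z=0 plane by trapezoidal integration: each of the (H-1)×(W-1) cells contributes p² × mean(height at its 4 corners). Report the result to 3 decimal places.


13.195

height_mm = gray/255 × 0.236; cell vol = 1.39² × mean(4 corners)
unit = 1.39² × 0.236 / (4×255) = 0.000447035 mm³ per gray-sum
row 0: Σ corner-gray over 15 cells = 7747  → 3.4632
row 1: Σ corner-gray over 15 cells = 7556  → 3.3778
row 2: Σ corner-gray over 15 cells = 6944  → 3.1042
row 3: Σ corner-gray over 15 cells = 7269  → 3.2495
Σ rows: total corner-gray = 29516  → 13.1947 mm³


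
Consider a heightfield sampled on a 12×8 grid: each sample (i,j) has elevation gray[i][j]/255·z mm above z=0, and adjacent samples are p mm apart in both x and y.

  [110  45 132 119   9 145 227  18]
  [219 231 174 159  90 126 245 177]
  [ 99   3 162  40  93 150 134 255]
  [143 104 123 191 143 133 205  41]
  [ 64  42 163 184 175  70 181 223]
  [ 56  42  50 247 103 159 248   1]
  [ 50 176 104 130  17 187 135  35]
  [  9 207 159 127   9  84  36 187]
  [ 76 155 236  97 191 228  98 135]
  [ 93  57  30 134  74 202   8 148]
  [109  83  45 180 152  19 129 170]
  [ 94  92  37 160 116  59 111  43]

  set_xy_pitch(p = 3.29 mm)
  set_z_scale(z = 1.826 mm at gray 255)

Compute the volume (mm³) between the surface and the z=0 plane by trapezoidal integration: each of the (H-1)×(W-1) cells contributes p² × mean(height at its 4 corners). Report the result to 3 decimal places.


736.045

height_mm = gray/255 × 1.826; cell vol = 3.29² × mean(4 corners)
unit = 3.29² × 1.826 / (4×255) = 0.0193773 mm³ per gray-sum
row 0: Σ corner-gray over 7 cells = 3928  → 76.1139
row 1: Σ corner-gray over 7 cells = 3964  → 76.8115
row 2: Σ corner-gray over 7 cells = 3500  → 67.8204
row 3: Σ corner-gray over 7 cells = 3899  → 75.5519
row 4: Σ corner-gray over 7 cells = 3672  → 71.1533
row 5: Σ corner-gray over 7 cells = 3338  → 64.6813
row 6: Σ corner-gray over 7 cells = 3023  → 58.5775
row 7: Σ corner-gray over 7 cells = 3661  → 70.9402
row 8: Σ corner-gray over 7 cells = 3472  → 67.2779
row 9: Σ corner-gray over 7 cells = 2746  → 53.2100
row 10: Σ corner-gray over 7 cells = 2782  → 53.9075
Σ rows: total corner-gray = 37985  → 736.0453 mm³


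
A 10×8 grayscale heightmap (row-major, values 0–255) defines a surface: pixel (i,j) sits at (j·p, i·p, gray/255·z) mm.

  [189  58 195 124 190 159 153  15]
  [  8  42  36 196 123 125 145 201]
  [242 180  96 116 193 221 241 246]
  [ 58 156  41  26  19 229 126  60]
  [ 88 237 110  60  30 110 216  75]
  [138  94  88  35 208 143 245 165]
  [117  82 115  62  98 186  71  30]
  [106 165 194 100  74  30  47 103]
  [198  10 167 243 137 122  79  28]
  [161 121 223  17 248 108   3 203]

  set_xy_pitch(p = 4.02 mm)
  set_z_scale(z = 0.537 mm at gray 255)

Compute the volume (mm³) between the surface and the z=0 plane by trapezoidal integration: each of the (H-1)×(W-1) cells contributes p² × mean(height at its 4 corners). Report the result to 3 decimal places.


263.475

height_mm = gray/255 × 0.537; cell vol = 4.02² × mean(4 corners)
unit = 4.02² × 0.537 / (4×255) = 0.00850798 mm³ per gray-sum
row 0: Σ corner-gray over 7 cells = 3505  → 29.8205
row 1: Σ corner-gray over 7 cells = 4125  → 35.0954
row 2: Σ corner-gray over 7 cells = 3894  → 33.1301
row 3: Σ corner-gray over 7 cells = 3001  → 25.5324
row 4: Σ corner-gray over 7 cells = 3618  → 30.7819
row 5: Σ corner-gray over 7 cells = 3304  → 28.1104
row 6: Σ corner-gray over 7 cells = 2804  → 23.8564
row 7: Σ corner-gray over 7 cells = 3171  → 26.9788
row 8: Σ corner-gray over 7 cells = 3546  → 30.1693
Σ rows: total corner-gray = 30968  → 263.4750 mm³


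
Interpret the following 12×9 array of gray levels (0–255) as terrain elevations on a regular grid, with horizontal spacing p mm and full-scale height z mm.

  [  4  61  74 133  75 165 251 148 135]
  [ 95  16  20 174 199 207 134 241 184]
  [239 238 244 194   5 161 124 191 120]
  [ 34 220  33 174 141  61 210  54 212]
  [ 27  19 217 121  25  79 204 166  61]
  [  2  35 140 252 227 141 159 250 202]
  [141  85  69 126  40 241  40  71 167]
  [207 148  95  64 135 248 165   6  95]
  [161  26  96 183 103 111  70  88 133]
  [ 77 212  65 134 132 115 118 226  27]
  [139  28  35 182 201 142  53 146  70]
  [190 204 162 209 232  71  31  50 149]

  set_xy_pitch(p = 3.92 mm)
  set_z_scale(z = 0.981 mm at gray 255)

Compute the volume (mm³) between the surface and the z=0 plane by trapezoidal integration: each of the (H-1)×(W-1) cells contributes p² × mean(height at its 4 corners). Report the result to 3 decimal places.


669.423

height_mm = gray/255 × 0.981; cell vol = 3.92² × mean(4 corners)
unit = 3.92² × 0.981 / (4×255) = 0.0147789 mm³ per gray-sum
row 0: Σ corner-gray over 8 cells = 4214  → 62.2781
row 1: Σ corner-gray over 8 cells = 4934  → 72.9189
row 2: Σ corner-gray over 8 cells = 4705  → 69.5345
row 3: Σ corner-gray over 8 cells = 3782  → 55.8937
row 4: Σ corner-gray over 8 cells = 4362  → 64.4654
row 5: Σ corner-gray over 8 cells = 4264  → 63.0171
row 6: Σ corner-gray over 8 cells = 3676  → 54.3271
row 7: Σ corner-gray over 8 cells = 3672  → 54.2680
row 8: Σ corner-gray over 8 cells = 3756  → 55.5094
row 9: Σ corner-gray over 8 cells = 3891  → 57.5045
row 10: Σ corner-gray over 8 cells = 4040  → 59.7066
Σ rows: total corner-gray = 45296  → 669.4233 mm³


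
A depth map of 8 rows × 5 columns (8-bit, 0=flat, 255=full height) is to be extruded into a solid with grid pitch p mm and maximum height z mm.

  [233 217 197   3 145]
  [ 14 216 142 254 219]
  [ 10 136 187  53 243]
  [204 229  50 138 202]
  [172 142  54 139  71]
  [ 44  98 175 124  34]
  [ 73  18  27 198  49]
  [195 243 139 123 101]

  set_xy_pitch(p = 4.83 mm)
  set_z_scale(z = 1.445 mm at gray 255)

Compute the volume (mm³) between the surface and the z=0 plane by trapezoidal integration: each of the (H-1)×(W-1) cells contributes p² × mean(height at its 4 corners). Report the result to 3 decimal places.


486.089

height_mm = gray/255 × 1.445; cell vol = 4.83² × mean(4 corners)
unit = 4.83² × 1.445 / (4×255) = 0.0330493 mm³ per gray-sum
row 0: Σ corner-gray over 4 cells = 2669  → 88.2085
row 1: Σ corner-gray over 4 cells = 2462  → 81.3673
row 2: Σ corner-gray over 4 cells = 2245  → 74.1956
row 3: Σ corner-gray over 4 cells = 2153  → 71.1551
row 4: Σ corner-gray over 4 cells = 1785  → 58.9930
row 5: Σ corner-gray over 4 cells = 1480  → 48.9129
row 6: Σ corner-gray over 4 cells = 1914  → 63.2563
Σ rows: total corner-gray = 14708  → 486.0887 mm³


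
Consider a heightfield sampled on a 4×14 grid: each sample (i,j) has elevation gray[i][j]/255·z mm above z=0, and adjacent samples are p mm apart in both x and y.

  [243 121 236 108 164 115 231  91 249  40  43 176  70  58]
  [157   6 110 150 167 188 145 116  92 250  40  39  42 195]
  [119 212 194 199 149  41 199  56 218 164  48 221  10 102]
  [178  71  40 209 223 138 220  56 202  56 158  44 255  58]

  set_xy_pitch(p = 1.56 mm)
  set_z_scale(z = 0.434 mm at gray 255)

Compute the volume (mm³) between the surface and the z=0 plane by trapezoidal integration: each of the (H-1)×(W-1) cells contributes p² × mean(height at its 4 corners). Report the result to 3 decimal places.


height_mm = gray/255 × 0.434; cell vol = 1.56² × mean(4 corners)
unit = 1.56² × 0.434 / (4×255) = 0.00103547 mm³ per gray-sum
row 0: Σ corner-gray over 13 cells = 6631  → 6.8662
row 1: Σ corner-gray over 13 cells = 6685  → 6.9221
row 2: Σ corner-gray over 13 cells = 7223  → 7.4792
Σ rows: total corner-gray = 20539  → 21.2676 mm³

21.268


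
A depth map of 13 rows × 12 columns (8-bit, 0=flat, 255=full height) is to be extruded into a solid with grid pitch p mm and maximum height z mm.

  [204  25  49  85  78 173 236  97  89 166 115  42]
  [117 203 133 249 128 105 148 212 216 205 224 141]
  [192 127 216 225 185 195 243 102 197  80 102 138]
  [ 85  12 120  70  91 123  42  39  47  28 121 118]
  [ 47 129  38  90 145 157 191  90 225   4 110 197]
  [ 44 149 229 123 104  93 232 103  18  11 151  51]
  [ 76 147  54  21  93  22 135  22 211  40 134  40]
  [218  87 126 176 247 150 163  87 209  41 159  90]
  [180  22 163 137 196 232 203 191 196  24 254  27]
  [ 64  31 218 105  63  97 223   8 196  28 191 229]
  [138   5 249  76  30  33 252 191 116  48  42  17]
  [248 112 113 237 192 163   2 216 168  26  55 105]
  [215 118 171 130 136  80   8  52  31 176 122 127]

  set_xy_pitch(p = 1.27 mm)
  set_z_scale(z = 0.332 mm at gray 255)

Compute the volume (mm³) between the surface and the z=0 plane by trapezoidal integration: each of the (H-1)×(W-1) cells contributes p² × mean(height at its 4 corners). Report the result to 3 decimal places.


34.658

height_mm = gray/255 × 0.332; cell vol = 1.27² × mean(4 corners)
unit = 1.27² × 0.332 / (4×255) = 0.000524983 mm³ per gray-sum
row 0: Σ corner-gray over 11 cells = 6376  → 3.3473
row 1: Σ corner-gray over 11 cells = 7578  → 3.9783
row 2: Σ corner-gray over 11 cells = 5263  → 2.7630
row 3: Σ corner-gray over 11 cells = 4191  → 2.2002
row 4: Σ corner-gray over 11 cells = 5123  → 2.6895
row 5: Σ corner-gray over 11 cells = 4395  → 2.3073
row 6: Σ corner-gray over 11 cells = 5072  → 2.6627
row 7: Σ corner-gray over 11 cells = 6641  → 3.4864
row 8: Σ corner-gray over 11 cells = 6056  → 3.1793
row 9: Σ corner-gray over 11 cells = 4852  → 2.5472
row 10: Σ corner-gray over 11 cells = 5160  → 2.7089
row 11: Σ corner-gray over 11 cells = 5311  → 2.7882
Σ rows: total corner-gray = 66018  → 34.6583 mm³


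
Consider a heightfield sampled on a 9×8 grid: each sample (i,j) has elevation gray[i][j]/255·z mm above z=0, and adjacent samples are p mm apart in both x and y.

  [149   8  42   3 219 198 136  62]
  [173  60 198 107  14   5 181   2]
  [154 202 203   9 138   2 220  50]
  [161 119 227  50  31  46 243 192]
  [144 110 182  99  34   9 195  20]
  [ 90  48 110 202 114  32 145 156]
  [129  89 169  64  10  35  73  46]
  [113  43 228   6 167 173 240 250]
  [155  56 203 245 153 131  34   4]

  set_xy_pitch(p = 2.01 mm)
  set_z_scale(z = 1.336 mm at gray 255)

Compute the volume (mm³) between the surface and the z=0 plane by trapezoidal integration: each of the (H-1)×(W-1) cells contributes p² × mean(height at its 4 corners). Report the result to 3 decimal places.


height_mm = gray/255 × 1.336; cell vol = 2.01² × mean(4 corners)
unit = 2.01² × 1.336 / (4×255) = 0.00529174 mm³ per gray-sum
row 0: Σ corner-gray over 7 cells = 2728  → 14.4359
row 1: Σ corner-gray over 7 cells = 3057  → 16.1768
row 2: Σ corner-gray over 7 cells = 3537  → 18.7169
row 3: Σ corner-gray over 7 cells = 3207  → 16.9706
row 4: Σ corner-gray over 7 cells = 2970  → 15.7165
row 5: Σ corner-gray over 7 cells = 2603  → 13.7744
row 6: Σ corner-gray over 7 cells = 3132  → 16.5737
row 7: Σ corner-gray over 7 cells = 3880  → 20.5319
Σ rows: total corner-gray = 25114  → 132.8967 mm³

132.897


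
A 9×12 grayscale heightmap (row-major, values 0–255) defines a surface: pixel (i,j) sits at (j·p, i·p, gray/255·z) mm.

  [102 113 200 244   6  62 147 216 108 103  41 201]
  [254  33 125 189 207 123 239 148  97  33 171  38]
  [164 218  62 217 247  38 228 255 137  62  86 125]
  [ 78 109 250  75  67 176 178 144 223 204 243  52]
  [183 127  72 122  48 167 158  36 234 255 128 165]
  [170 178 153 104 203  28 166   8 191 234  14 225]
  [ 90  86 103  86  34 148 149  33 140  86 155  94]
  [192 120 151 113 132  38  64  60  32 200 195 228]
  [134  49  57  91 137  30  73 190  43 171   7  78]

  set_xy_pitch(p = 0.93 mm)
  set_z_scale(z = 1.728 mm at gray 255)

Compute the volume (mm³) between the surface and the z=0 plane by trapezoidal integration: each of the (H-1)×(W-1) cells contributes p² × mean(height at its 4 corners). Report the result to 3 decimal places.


height_mm = gray/255 × 1.728; cell vol = 0.93² × mean(4 corners)
unit = 0.93² × 1.728 / (4×255) = 0.00146524 mm³ per gray-sum
row 0: Σ corner-gray over 11 cells = 5805  → 8.5057
row 1: Σ corner-gray over 11 cells = 6411  → 9.3937
row 2: Σ corner-gray over 11 cells = 6857  → 10.0472
row 3: Σ corner-gray over 11 cells = 6510  → 9.5387
row 4: Σ corner-gray over 11 cells = 5995  → 8.7841
row 5: Σ corner-gray over 11 cells = 5177  → 7.5856
row 6: Σ corner-gray over 11 cells = 4854  → 7.1123
row 7: Σ corner-gray over 11 cells = 4538  → 6.6493
Σ rows: total corner-gray = 46147  → 67.6165 mm³

67.617


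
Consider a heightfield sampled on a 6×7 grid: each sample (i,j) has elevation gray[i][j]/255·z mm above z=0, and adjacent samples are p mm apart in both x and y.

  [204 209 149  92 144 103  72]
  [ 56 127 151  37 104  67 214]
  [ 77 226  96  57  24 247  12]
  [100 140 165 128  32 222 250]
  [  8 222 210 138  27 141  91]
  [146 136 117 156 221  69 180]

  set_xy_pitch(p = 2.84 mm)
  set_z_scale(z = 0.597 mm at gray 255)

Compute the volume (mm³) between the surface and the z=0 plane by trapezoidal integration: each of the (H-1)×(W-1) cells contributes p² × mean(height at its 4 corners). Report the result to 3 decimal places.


height_mm = gray/255 × 0.597; cell vol = 2.84² × mean(4 corners)
unit = 2.84² × 0.597 / (4×255) = 0.00472075 mm³ per gray-sum
row 0: Σ corner-gray over 6 cells = 2912  → 13.7468
row 1: Σ corner-gray over 6 cells = 2631  → 12.4203
row 2: Σ corner-gray over 6 cells = 3113  → 14.6957
row 3: Σ corner-gray over 6 cells = 3299  → 15.5737
row 4: Σ corner-gray over 6 cells = 3299  → 15.5737
Σ rows: total corner-gray = 15254  → 72.0103 mm³

72.010


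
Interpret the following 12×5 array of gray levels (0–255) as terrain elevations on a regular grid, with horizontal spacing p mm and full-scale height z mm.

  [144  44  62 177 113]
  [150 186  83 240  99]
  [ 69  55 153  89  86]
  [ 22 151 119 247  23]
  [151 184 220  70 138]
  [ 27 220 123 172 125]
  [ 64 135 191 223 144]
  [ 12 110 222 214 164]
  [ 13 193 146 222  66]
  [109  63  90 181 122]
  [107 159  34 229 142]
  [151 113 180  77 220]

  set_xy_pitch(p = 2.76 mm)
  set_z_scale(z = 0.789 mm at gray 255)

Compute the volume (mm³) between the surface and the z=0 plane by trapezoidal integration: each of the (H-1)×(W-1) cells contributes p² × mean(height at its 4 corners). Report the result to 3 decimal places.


144.341

height_mm = gray/255 × 0.789; cell vol = 2.76² × mean(4 corners)
unit = 2.76² × 0.789 / (4×255) = 0.00589244 mm³ per gray-sum
row 0: Σ corner-gray over 4 cells = 2090  → 12.3152
row 1: Σ corner-gray over 4 cells = 2016  → 11.8792
row 2: Σ corner-gray over 4 cells = 1828  → 10.7714
row 3: Σ corner-gray over 4 cells = 2316  → 13.6469
row 4: Σ corner-gray over 4 cells = 2419  → 14.2538
row 5: Σ corner-gray over 4 cells = 2488  → 14.6604
row 6: Σ corner-gray over 4 cells = 2574  → 15.1671
row 7: Σ corner-gray over 4 cells = 2469  → 14.5484
row 8: Σ corner-gray over 4 cells = 2100  → 12.3741
row 9: Σ corner-gray over 4 cells = 1992  → 11.7377
row 10: Σ corner-gray over 4 cells = 2204  → 12.9869
Σ rows: total corner-gray = 24496  → 144.3412 mm³


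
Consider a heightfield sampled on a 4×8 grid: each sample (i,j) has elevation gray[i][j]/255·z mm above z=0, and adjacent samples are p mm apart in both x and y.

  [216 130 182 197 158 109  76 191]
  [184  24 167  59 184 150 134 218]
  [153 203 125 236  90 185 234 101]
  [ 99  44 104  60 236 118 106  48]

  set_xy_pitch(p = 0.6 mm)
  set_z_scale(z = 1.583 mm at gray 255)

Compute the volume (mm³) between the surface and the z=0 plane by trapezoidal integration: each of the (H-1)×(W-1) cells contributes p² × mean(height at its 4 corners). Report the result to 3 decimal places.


height_mm = gray/255 × 1.583; cell vol = 0.6² × mean(4 corners)
unit = 0.6² × 1.583 / (4×255) = 0.000558706 mm³ per gray-sum
row 0: Σ corner-gray over 7 cells = 3949  → 2.2063
row 1: Σ corner-gray over 7 cells = 4238  → 2.3678
row 2: Σ corner-gray over 7 cells = 3883  → 2.1695
Σ rows: total corner-gray = 12070  → 6.7436 mm³

6.744


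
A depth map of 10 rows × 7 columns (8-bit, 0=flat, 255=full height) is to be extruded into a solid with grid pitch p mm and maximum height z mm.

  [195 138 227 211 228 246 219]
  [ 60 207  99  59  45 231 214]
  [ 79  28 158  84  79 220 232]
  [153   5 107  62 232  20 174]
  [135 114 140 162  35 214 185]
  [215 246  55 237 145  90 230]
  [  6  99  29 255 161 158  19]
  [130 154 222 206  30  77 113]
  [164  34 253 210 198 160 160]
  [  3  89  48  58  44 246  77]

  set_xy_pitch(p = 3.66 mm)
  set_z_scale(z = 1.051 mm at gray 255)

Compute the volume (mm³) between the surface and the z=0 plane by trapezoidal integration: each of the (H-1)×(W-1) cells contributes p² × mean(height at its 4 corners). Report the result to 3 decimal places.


height_mm = gray/255 × 1.051; cell vol = 3.66² × mean(4 corners)
unit = 3.66² × 1.051 / (4×255) = 0.0138027 mm³ per gray-sum
row 0: Σ corner-gray over 6 cells = 4070  → 56.1771
row 1: Σ corner-gray over 6 cells = 3005  → 41.4772
row 2: Σ corner-gray over 6 cells = 2628  → 36.2736
row 3: Σ corner-gray over 6 cells = 2829  → 39.0479
row 4: Σ corner-gray over 6 cells = 3641  → 50.2557
row 5: Σ corner-gray over 6 cells = 3420  → 47.2053
row 6: Σ corner-gray over 6 cells = 3050  → 42.0983
row 7: Σ corner-gray over 6 cells = 3655  → 50.4489
row 8: Σ corner-gray over 6 cells = 3084  → 42.5676
Σ rows: total corner-gray = 29382  → 405.5516 mm³

405.552


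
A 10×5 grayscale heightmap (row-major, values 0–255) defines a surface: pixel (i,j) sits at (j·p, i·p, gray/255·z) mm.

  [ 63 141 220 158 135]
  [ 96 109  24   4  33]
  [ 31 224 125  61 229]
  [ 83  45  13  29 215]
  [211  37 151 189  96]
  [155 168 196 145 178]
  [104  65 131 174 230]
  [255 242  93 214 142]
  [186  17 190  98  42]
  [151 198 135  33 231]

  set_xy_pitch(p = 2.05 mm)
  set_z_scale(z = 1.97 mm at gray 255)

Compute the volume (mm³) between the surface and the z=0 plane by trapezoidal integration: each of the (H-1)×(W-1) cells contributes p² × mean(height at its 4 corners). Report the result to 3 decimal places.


height_mm = gray/255 × 1.97; cell vol = 2.05² × mean(4 corners)
unit = 2.05² × 1.97 / (4×255) = 0.00811659 mm³ per gray-sum
row 0: Σ corner-gray over 4 cells = 1639  → 13.3031
row 1: Σ corner-gray over 4 cells = 1483  → 12.0369
row 2: Σ corner-gray over 4 cells = 1552  → 12.5970
row 3: Σ corner-gray over 4 cells = 1533  → 12.4427
row 4: Σ corner-gray over 4 cells = 2412  → 19.5772
row 5: Σ corner-gray over 4 cells = 2425  → 19.6827
row 6: Σ corner-gray over 4 cells = 2569  → 20.8515
row 7: Σ corner-gray over 4 cells = 2333  → 18.9360
row 8: Σ corner-gray over 4 cells = 1952  → 15.8436
Σ rows: total corner-gray = 17898  → 145.2708 mm³

145.271


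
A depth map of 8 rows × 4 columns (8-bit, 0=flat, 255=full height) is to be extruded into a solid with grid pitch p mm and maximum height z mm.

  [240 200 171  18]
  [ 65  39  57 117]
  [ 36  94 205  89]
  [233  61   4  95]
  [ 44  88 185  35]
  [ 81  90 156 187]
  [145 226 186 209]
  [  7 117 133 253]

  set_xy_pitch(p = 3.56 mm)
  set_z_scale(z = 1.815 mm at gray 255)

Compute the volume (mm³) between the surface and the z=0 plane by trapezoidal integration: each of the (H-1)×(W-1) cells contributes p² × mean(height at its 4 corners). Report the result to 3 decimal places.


height_mm = gray/255 × 1.815; cell vol = 3.56² × mean(4 corners)
unit = 3.56² × 1.815 / (4×255) = 0.0225516 mm³ per gray-sum
row 0: Σ corner-gray over 3 cells = 1374  → 30.9858
row 1: Σ corner-gray over 3 cells = 1097  → 24.7391
row 2: Σ corner-gray over 3 cells = 1181  → 26.6334
row 3: Σ corner-gray over 3 cells = 1083  → 24.4233
row 4: Σ corner-gray over 3 cells = 1385  → 31.2339
row 5: Σ corner-gray over 3 cells = 1938  → 43.7049
row 6: Σ corner-gray over 3 cells = 1938  → 43.7049
Σ rows: total corner-gray = 9996  → 225.4253 mm³

225.425


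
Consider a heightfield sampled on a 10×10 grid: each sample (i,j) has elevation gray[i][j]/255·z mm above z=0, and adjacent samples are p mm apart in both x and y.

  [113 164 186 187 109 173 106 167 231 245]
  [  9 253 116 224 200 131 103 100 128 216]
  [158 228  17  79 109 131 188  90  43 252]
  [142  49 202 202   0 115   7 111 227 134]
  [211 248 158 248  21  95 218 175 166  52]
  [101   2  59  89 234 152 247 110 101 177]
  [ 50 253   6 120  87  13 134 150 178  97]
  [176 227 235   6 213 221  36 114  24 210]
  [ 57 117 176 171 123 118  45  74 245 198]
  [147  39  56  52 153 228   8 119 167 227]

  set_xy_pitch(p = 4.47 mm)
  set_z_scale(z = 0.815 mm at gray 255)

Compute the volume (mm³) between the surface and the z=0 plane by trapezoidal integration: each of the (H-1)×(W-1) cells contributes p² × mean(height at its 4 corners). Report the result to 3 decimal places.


height_mm = gray/255 × 0.815; cell vol = 4.47² × mean(4 corners)
unit = 4.47² × 0.815 / (4×255) = 0.0159651 mm³ per gray-sum
row 0: Σ corner-gray over 9 cells = 5739  → 91.6239
row 1: Σ corner-gray over 9 cells = 4915  → 78.4686
row 2: Σ corner-gray over 9 cells = 4282  → 68.3627
row 3: Σ corner-gray over 9 cells = 5023  → 80.1929
row 4: Σ corner-gray over 9 cells = 5187  → 82.8111
row 5: Σ corner-gray over 9 cells = 4295  → 68.5702
row 6: Σ corner-gray over 9 cells = 4567  → 72.9128
row 7: Σ corner-gray over 9 cells = 4931  → 78.7241
row 8: Σ corner-gray over 9 cells = 4411  → 70.4222
Σ rows: total corner-gray = 43350  → 692.0884 mm³

692.088


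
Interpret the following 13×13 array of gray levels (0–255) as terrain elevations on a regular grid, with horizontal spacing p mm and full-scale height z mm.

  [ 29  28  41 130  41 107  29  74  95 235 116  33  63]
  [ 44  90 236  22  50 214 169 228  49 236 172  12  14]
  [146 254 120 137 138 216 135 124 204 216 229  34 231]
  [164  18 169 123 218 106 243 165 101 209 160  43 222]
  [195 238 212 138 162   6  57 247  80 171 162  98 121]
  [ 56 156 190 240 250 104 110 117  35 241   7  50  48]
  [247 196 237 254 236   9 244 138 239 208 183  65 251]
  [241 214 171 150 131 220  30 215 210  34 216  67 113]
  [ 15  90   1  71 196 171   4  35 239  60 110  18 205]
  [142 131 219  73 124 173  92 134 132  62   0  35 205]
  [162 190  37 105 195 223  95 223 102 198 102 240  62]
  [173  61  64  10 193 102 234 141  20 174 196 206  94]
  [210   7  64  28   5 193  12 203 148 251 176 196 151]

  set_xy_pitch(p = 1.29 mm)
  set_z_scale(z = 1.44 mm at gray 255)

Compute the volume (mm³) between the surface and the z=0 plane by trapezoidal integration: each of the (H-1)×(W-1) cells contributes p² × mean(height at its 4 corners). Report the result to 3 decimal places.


height_mm = gray/255 × 1.44; cell vol = 1.29² × mean(4 corners)
unit = 1.29² × 1.44 / (4×255) = 0.00234932 mm³ per gray-sum
row 0: Σ corner-gray over 12 cells = 4964  → 11.6620
row 1: Σ corner-gray over 12 cells = 7005  → 16.4570
row 2: Σ corner-gray over 12 cells = 7487  → 17.5893
row 3: Σ corner-gray over 12 cells = 6954  → 16.3372
row 4: Σ corner-gray over 12 cells = 6562  → 15.4162
row 5: Σ corner-gray over 12 cells = 7620  → 17.9018
row 6: Σ corner-gray over 12 cells = 8186  → 19.2315
row 7: Σ corner-gray over 12 cells = 5880  → 13.8140
row 8: Σ corner-gray over 12 cells = 4907  → 11.5281
row 9: Σ corner-gray over 12 cells = 6341  → 14.8970
row 10: Σ corner-gray over 12 cells = 6713  → 15.7710
row 11: Σ corner-gray over 12 cells = 5996  → 14.0865
Σ rows: total corner-gray = 78615  → 184.6916 mm³

184.692


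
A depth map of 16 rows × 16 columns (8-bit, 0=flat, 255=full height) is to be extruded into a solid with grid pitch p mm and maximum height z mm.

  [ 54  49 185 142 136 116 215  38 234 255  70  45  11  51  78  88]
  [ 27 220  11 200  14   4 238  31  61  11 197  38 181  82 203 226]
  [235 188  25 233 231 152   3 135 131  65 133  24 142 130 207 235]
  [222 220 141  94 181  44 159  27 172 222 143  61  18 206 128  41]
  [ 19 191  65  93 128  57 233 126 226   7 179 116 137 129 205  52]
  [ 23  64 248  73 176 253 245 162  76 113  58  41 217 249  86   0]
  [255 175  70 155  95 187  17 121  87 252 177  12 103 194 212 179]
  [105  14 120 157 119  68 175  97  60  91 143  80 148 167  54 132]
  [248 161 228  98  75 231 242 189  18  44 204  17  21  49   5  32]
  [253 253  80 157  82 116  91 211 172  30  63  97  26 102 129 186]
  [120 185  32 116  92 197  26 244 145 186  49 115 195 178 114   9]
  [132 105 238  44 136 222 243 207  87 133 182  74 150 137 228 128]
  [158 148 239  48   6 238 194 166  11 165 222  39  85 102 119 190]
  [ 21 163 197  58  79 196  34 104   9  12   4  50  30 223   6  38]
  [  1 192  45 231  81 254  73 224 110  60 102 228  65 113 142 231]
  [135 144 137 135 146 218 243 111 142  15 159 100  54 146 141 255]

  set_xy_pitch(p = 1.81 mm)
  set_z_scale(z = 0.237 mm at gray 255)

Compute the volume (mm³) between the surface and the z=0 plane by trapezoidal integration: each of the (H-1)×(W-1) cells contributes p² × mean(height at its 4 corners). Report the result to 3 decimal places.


85.764

height_mm = gray/255 × 0.237; cell vol = 1.81² × mean(4 corners)
unit = 1.81² × 0.237 / (4×255) = 0.000761211 mm³ per gray-sum
row 0: Σ corner-gray over 15 cells = 6627  → 5.0445
row 1: Σ corner-gray over 15 cells = 7303  → 5.5591
row 2: Σ corner-gray over 15 cells = 7963  → 6.0615
row 3: Σ corner-gray over 15 cells = 7750  → 5.8994
row 4: Σ corner-gray over 15 cells = 8000  → 6.0897
row 5: Σ corner-gray over 15 cells = 8293  → 6.3127
row 6: Σ corner-gray over 15 cells = 7371  → 5.6109
row 7: Σ corner-gray over 15 cells = 6667  → 5.0750
row 8: Σ corner-gray over 15 cells = 7101  → 5.4054
row 9: Σ corner-gray over 15 cells = 7534  → 5.7350
row 10: Σ corner-gray over 15 cells = 8509  → 6.4771
row 11: Σ corner-gray over 15 cells = 8544  → 6.5038
row 12: Σ corner-gray over 15 cells = 6301  → 4.7964
row 13: Σ corner-gray over 15 cells = 6461  → 4.9182
row 14: Σ corner-gray over 15 cells = 8244  → 6.2754
Σ rows: total corner-gray = 112668  → 85.7642 mm³


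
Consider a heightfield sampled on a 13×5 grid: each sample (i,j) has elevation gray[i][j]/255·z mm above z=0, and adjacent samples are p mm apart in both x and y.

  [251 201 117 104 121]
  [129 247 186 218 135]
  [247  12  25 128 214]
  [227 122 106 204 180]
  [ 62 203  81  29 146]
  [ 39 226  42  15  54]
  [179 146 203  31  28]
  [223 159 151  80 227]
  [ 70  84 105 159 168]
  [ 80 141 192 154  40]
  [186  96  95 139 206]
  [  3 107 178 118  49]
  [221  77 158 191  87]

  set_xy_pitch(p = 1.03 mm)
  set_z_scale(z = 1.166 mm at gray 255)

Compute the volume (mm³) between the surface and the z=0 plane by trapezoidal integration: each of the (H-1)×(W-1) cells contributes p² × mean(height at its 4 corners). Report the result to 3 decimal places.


30.183

height_mm = gray/255 × 1.166; cell vol = 1.03² × mean(4 corners)
unit = 1.03² × 1.166 / (4×255) = 0.00121275 mm³ per gray-sum
row 0: Σ corner-gray over 4 cells = 2782  → 3.3739
row 1: Σ corner-gray over 4 cells = 2357  → 2.8585
row 2: Σ corner-gray over 4 cells = 2062  → 2.5007
row 3: Σ corner-gray over 4 cells = 2105  → 2.5528
row 4: Σ corner-gray over 4 cells = 1493  → 1.8106
row 5: Σ corner-gray over 4 cells = 1626  → 1.9719
row 6: Σ corner-gray over 4 cells = 2197  → 2.6644
row 7: Σ corner-gray over 4 cells = 2164  → 2.6244
row 8: Σ corner-gray over 4 cells = 2028  → 2.4595
row 9: Σ corner-gray over 4 cells = 2146  → 2.6026
row 10: Σ corner-gray over 4 cells = 1910  → 2.3164
row 11: Σ corner-gray over 4 cells = 2018  → 2.4473
Σ rows: total corner-gray = 24888  → 30.1830 mm³


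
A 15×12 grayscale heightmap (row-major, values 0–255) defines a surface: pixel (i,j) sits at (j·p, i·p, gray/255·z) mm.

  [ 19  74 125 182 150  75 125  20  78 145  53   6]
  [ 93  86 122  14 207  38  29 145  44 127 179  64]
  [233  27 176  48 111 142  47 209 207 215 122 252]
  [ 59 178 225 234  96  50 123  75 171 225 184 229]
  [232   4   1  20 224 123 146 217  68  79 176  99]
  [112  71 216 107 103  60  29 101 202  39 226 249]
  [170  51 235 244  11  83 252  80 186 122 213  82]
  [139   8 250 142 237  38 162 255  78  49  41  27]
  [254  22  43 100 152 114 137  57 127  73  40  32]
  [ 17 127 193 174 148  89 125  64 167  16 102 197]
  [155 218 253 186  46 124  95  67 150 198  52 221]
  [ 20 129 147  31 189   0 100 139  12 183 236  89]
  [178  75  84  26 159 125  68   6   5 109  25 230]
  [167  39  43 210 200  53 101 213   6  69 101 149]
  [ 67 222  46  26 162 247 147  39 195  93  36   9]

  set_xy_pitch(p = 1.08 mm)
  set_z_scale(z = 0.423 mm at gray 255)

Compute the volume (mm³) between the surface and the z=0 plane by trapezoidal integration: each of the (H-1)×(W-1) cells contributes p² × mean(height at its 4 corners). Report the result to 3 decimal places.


height_mm = gray/255 × 0.423; cell vol = 1.08² × mean(4 corners)
unit = 1.08² × 0.423 / (4×255) = 0.000483713 mm³ per gray-sum
row 0: Σ corner-gray over 11 cells = 4218  → 2.0403
row 1: Σ corner-gray over 11 cells = 5232  → 2.5308
row 2: Σ corner-gray over 11 cells = 6503  → 3.1456
row 3: Σ corner-gray over 11 cells = 5857  → 2.8331
row 4: Σ corner-gray over 11 cells = 5116  → 2.4747
row 5: Σ corner-gray over 11 cells = 5875  → 2.8418
row 6: Σ corner-gray over 11 cells = 5892  → 2.8500
row 7: Σ corner-gray over 11 cells = 4702  → 2.2744
row 8: Σ corner-gray over 11 cells = 4640  → 2.2444
row 9: Σ corner-gray over 11 cells = 5778  → 2.7949
row 10: Σ corner-gray over 11 cells = 5595  → 2.7064
row 11: Σ corner-gray over 11 cells = 4213  → 2.0379
row 12: Σ corner-gray over 11 cells = 4158  → 2.0113
row 13: Σ corner-gray over 11 cells = 4888  → 2.3644
Σ rows: total corner-gray = 72667  → 35.1500 mm³

35.150


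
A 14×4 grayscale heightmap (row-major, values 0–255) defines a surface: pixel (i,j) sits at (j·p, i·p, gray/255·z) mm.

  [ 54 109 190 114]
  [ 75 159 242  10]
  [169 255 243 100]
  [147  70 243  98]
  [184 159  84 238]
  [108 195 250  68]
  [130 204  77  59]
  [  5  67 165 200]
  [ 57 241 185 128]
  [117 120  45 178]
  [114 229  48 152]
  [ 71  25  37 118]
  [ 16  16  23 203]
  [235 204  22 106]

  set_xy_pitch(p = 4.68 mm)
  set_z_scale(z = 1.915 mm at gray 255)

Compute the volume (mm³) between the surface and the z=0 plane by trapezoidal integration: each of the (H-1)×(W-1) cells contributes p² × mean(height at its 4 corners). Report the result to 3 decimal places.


height_mm = gray/255 × 1.915; cell vol = 4.68² × mean(4 corners)
unit = 4.68² × 1.915 / (4×255) = 0.0411207 mm³ per gray-sum
row 0: Σ corner-gray over 3 cells = 1653  → 67.9725
row 1: Σ corner-gray over 3 cells = 2152  → 88.4917
row 2: Σ corner-gray over 3 cells = 2136  → 87.8338
row 3: Σ corner-gray over 3 cells = 1779  → 73.1537
row 4: Σ corner-gray over 3 cells = 1974  → 81.1722
row 5: Σ corner-gray over 3 cells = 1817  → 74.7163
row 6: Σ corner-gray over 3 cells = 1420  → 58.3914
row 7: Σ corner-gray over 3 cells = 1706  → 70.1519
row 8: Σ corner-gray over 3 cells = 1662  → 68.3426
row 9: Σ corner-gray over 3 cells = 1445  → 59.4194
row 10: Σ corner-gray over 3 cells = 1133  → 46.5897
row 11: Σ corner-gray over 3 cells = 610  → 25.0836
row 12: Σ corner-gray over 3 cells = 1090  → 44.8215
Σ rows: total corner-gray = 20577  → 846.1403 mm³

846.140


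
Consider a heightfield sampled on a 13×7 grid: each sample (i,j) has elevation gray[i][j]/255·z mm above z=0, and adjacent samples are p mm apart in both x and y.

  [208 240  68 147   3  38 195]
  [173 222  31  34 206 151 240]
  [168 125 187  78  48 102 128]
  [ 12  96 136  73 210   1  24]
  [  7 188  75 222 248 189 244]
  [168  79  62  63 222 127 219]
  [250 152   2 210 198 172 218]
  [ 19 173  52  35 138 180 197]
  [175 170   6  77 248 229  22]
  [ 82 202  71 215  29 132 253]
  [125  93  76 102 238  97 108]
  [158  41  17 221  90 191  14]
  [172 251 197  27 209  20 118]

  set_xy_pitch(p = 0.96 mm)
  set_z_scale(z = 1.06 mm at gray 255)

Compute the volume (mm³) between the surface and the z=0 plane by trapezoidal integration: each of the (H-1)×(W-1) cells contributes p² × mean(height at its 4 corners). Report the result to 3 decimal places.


height_mm = gray/255 × 1.06; cell vol = 0.96² × mean(4 corners)
unit = 0.96² × 1.06 / (4×255) = 0.000957741 mm³ per gray-sum
row 0: Σ corner-gray over 6 cells = 3096  → 2.9652
row 1: Σ corner-gray over 6 cells = 3077  → 2.9470
row 2: Σ corner-gray over 6 cells = 2444  → 2.3407
row 3: Σ corner-gray over 6 cells = 3163  → 3.0293
row 4: Σ corner-gray over 6 cells = 3588  → 3.4364
row 5: Σ corner-gray over 6 cells = 3429  → 3.2841
row 6: Σ corner-gray over 6 cells = 3308  → 3.1682
row 7: Σ corner-gray over 6 cells = 3029  → 2.9010
row 8: Σ corner-gray over 6 cells = 3290  → 3.1510
row 9: Σ corner-gray over 6 cells = 3078  → 2.9479
row 10: Σ corner-gray over 6 cells = 2737  → 2.6213
row 11: Σ corner-gray over 6 cells = 2990  → 2.8636
Σ rows: total corner-gray = 37229  → 35.6557 mm³

35.656


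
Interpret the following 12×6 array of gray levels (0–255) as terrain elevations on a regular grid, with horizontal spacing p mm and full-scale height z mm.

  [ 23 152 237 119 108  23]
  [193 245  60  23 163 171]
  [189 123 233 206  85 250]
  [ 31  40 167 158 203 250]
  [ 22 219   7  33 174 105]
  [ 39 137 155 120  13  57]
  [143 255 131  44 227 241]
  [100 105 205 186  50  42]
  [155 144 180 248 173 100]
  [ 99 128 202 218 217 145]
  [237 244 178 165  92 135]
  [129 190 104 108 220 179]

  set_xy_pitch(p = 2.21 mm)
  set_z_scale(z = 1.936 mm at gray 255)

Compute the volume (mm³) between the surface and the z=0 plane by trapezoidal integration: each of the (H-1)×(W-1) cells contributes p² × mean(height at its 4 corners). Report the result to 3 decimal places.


height_mm = gray/255 × 1.936; cell vol = 2.21² × mean(4 corners)
unit = 2.21² × 1.936 / (4×255) = 0.00927021 mm³ per gray-sum
row 0: Σ corner-gray over 5 cells = 2624  → 24.3250
row 1: Σ corner-gray over 5 cells = 3079  → 28.5430
row 2: Σ corner-gray over 5 cells = 3150  → 29.2012
row 3: Σ corner-gray over 5 cells = 2410  → 22.3412
row 4: Σ corner-gray over 5 cells = 1939  → 17.9749
row 5: Σ corner-gray over 5 cells = 2644  → 24.5104
row 6: Σ corner-gray over 5 cells = 2932  → 27.1803
row 7: Σ corner-gray over 5 cells = 2979  → 27.6160
row 8: Σ corner-gray over 5 cells = 3519  → 32.6219
row 9: Σ corner-gray over 5 cells = 3504  → 32.4828
row 10: Σ corner-gray over 5 cells = 3282  → 30.4248
Σ rows: total corner-gray = 32062  → 297.2216 mm³

297.222
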